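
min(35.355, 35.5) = 35.355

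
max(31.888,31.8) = 31.888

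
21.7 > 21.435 True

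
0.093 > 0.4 False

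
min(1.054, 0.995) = 0.995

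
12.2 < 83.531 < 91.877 True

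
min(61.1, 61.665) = 61.1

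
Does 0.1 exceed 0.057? Yes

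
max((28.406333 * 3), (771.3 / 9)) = 85.7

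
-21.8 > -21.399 False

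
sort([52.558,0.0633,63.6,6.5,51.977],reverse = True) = [63.6,52.558,51.977,6.5,0.0633]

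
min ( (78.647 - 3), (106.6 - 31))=75.6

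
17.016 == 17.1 False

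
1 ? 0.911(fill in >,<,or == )>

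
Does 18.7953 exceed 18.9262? No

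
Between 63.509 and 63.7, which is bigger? 63.7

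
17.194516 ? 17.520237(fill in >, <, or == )<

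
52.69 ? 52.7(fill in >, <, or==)<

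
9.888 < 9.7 False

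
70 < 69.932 False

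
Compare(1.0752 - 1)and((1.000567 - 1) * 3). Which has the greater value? (1.0752 - 1)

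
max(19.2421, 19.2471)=19.2471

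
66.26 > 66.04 True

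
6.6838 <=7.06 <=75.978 True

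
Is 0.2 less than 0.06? No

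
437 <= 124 False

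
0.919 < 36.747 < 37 True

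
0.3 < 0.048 False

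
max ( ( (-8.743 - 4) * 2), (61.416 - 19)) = 42.416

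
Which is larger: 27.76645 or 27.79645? 27.79645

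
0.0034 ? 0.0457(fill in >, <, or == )<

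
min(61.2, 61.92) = 61.2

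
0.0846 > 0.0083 True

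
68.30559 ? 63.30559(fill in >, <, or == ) >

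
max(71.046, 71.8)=71.8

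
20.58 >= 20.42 True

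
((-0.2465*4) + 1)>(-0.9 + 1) False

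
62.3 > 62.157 True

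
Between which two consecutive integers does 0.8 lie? 0 and 1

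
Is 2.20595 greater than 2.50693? No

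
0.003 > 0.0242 False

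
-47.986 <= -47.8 True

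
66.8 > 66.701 True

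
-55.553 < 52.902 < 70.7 True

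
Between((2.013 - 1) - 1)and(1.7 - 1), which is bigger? (1.7 - 1)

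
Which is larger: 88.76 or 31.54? 88.76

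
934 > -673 True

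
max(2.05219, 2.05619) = 2.05619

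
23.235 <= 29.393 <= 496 True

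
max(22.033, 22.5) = 22.5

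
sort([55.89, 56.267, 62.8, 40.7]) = [40.7, 55.89, 56.267, 62.8]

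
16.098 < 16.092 False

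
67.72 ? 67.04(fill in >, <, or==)>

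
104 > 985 False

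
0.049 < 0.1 True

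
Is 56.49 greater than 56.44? Yes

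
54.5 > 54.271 True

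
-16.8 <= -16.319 True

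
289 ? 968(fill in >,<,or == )<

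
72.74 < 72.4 False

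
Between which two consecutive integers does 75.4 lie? 75 and 76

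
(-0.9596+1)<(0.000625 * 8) False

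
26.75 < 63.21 True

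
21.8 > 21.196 True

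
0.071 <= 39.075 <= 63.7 True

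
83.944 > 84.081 False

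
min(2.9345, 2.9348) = 2.9345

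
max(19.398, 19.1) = 19.398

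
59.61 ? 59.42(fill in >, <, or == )>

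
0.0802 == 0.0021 False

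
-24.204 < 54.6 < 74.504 True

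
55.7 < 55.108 False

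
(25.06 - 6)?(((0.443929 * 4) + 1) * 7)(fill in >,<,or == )<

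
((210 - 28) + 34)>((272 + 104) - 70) False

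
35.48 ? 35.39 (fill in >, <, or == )>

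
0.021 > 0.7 False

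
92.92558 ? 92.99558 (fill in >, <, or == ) <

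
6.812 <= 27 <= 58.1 True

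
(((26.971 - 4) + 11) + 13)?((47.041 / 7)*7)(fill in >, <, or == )<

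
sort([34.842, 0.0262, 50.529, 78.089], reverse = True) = [78.089, 50.529, 34.842, 0.0262]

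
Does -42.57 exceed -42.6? Yes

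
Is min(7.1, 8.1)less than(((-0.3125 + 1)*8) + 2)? Yes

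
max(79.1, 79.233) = 79.233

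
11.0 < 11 False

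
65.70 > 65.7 False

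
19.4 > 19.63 False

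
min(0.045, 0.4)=0.045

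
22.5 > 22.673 False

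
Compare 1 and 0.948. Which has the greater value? 1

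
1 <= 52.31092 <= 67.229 True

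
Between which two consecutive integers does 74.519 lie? 74 and 75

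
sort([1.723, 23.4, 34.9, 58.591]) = [1.723, 23.4, 34.9, 58.591]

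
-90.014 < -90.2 False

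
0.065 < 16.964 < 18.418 True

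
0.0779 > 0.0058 True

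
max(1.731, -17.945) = 1.731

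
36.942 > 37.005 False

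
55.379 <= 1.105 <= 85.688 False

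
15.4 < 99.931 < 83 False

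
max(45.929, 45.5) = 45.929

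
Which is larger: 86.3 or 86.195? 86.3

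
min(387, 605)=387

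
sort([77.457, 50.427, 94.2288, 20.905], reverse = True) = [94.2288, 77.457, 50.427, 20.905]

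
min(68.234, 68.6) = 68.234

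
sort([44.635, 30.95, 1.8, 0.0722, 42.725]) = [0.0722, 1.8, 30.95, 42.725, 44.635]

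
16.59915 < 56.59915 True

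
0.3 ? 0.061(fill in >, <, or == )>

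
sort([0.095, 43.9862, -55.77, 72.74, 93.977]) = [-55.77, 0.095, 43.9862, 72.74, 93.977]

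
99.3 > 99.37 False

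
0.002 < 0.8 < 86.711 True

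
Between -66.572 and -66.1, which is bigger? -66.1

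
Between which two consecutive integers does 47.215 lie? 47 and 48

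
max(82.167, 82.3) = 82.3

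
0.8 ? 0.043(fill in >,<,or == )>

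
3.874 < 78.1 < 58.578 False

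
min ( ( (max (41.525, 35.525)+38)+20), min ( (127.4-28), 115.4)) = 99.4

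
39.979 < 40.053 True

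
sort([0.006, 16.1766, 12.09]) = [0.006, 12.09, 16.1766]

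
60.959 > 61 False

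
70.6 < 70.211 False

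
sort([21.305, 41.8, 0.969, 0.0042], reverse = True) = [41.8, 21.305, 0.969, 0.0042]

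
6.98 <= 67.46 True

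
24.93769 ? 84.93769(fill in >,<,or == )<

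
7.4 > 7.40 False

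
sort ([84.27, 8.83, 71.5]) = [8.83, 71.5, 84.27]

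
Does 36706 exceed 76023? No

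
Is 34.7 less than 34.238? No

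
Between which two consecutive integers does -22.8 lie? -23 and -22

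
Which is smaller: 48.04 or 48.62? 48.04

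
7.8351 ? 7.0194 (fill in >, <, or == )>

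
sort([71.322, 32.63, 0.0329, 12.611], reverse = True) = [71.322, 32.63, 12.611, 0.0329]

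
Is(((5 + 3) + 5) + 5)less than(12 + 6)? No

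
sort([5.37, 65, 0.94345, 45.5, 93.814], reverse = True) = [93.814, 65, 45.5, 5.37, 0.94345]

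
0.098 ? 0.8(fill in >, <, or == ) <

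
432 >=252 True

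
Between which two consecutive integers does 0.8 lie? 0 and 1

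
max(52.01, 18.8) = 52.01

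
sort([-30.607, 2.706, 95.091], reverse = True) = [95.091, 2.706, -30.607]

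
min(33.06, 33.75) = 33.06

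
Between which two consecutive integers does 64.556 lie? 64 and 65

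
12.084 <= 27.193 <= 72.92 True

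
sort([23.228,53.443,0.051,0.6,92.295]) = [0.051,0.6,23.228,53.443,92.295]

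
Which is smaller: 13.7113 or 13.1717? 13.1717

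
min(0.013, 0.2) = 0.013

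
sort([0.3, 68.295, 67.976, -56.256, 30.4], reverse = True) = [68.295, 67.976, 30.4, 0.3, -56.256]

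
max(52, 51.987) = 52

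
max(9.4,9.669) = 9.669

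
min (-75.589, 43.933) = -75.589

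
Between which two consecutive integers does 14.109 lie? 14 and 15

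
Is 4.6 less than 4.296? No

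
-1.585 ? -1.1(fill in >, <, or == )<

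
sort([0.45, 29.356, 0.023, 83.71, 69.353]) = [0.023, 0.45, 29.356, 69.353, 83.71]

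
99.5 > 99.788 False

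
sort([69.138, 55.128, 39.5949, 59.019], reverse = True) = [69.138, 59.019, 55.128, 39.5949]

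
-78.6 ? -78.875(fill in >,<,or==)>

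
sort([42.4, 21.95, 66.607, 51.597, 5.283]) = [5.283, 21.95, 42.4, 51.597, 66.607]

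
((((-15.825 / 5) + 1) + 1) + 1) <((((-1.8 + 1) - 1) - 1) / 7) False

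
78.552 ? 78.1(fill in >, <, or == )>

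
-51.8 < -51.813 False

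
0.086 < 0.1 True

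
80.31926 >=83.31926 False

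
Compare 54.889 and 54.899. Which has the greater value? 54.899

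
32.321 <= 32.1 False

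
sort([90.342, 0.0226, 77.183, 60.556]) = [0.0226, 60.556, 77.183, 90.342]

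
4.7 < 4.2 False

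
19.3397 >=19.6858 False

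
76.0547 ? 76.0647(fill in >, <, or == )<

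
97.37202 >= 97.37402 False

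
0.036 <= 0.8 True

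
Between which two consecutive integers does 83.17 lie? 83 and 84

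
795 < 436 False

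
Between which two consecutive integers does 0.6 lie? 0 and 1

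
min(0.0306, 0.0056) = 0.0056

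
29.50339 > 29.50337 True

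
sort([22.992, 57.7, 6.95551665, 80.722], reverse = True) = [80.722, 57.7, 22.992, 6.95551665]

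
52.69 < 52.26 False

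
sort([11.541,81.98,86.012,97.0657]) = [11.541,81.98,86.012,97.0657]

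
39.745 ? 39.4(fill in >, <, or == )>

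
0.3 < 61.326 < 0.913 False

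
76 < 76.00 False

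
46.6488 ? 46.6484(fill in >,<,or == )>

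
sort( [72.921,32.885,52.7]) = [32.885,52.7,72.921]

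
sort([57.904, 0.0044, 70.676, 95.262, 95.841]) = [0.0044, 57.904, 70.676, 95.262, 95.841]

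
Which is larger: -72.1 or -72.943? -72.1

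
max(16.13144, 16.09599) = 16.13144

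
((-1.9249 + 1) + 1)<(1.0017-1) False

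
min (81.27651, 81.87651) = 81.27651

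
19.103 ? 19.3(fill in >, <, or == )<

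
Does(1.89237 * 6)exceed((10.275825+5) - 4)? Yes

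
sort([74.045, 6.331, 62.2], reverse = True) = [74.045, 62.2, 6.331]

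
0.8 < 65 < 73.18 True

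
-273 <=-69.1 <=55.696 True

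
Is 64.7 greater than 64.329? Yes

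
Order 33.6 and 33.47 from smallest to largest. 33.47, 33.6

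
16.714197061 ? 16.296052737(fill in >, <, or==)>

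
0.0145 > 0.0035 True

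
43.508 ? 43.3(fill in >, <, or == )>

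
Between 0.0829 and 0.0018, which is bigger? 0.0829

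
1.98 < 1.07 False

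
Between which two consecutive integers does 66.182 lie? 66 and 67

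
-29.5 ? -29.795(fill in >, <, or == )>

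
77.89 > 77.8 True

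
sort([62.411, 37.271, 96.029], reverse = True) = [96.029, 62.411, 37.271]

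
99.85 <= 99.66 False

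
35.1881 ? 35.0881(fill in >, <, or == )>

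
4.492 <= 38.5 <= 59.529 True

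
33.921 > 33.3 True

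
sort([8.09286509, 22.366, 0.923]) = [0.923, 8.09286509, 22.366]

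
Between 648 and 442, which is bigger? 648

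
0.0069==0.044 False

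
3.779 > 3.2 True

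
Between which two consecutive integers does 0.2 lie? 0 and 1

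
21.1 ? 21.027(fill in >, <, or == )>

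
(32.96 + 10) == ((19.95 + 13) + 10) False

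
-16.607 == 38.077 False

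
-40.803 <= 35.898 True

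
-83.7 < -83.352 True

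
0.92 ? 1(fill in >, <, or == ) <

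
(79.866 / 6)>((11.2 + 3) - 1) True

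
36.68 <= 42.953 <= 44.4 True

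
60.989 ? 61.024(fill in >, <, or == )<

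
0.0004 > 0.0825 False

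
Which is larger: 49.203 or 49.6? 49.6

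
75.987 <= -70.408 False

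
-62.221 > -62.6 True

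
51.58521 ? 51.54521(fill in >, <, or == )>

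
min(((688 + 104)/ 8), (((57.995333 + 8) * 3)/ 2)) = 98.9929995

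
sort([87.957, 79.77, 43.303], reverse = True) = [87.957, 79.77, 43.303]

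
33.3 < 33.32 True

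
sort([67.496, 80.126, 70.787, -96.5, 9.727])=[-96.5, 9.727, 67.496, 70.787, 80.126]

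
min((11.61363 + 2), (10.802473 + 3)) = 13.61363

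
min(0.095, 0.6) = 0.095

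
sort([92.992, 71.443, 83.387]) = [71.443, 83.387, 92.992]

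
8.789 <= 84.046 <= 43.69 False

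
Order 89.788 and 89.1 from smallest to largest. 89.1, 89.788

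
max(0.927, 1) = 1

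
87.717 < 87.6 False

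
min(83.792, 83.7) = 83.7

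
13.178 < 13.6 True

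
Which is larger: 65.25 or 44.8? 65.25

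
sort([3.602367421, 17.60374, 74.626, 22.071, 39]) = [3.602367421, 17.60374, 22.071, 39, 74.626]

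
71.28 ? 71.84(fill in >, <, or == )<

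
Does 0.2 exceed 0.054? Yes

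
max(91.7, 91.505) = 91.7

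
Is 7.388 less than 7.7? Yes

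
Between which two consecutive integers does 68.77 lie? 68 and 69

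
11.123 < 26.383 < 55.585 True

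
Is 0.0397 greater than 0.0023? Yes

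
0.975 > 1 False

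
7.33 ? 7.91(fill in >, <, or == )<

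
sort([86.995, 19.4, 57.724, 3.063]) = [3.063, 19.4, 57.724, 86.995]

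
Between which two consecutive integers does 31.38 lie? 31 and 32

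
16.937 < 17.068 True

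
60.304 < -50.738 False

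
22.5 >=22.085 True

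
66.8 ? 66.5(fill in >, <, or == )>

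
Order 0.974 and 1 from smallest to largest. 0.974, 1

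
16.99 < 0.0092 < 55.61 False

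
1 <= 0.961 False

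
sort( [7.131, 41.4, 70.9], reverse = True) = [70.9, 41.4, 7.131]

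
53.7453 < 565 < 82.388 False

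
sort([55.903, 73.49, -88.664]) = [-88.664, 55.903, 73.49]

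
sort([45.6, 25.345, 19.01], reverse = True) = [45.6, 25.345, 19.01]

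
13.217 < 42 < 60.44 True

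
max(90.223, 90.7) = 90.7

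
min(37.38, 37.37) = 37.37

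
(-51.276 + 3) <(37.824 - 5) True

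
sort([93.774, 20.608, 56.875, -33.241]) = [-33.241, 20.608, 56.875, 93.774]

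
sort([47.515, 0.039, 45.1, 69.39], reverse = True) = [69.39, 47.515, 45.1, 0.039]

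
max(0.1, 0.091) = 0.1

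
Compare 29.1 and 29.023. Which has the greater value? 29.1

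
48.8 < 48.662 False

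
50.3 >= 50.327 False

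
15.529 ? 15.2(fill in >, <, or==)>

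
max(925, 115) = 925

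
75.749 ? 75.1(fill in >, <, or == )>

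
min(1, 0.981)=0.981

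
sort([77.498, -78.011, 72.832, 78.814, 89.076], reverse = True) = [89.076, 78.814, 77.498, 72.832, -78.011]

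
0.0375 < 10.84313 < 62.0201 True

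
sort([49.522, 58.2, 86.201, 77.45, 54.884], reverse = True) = [86.201, 77.45, 58.2, 54.884, 49.522]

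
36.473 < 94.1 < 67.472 False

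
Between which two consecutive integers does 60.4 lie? 60 and 61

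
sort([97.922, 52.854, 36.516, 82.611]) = [36.516, 52.854, 82.611, 97.922]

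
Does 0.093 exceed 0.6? No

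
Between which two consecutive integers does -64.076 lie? -65 and -64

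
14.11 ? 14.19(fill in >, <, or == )<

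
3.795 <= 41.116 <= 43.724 True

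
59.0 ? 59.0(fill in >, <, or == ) ==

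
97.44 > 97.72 False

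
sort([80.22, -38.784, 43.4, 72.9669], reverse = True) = [80.22, 72.9669, 43.4, -38.784]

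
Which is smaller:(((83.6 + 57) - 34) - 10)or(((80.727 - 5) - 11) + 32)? (((83.6 + 57) - 34) - 10)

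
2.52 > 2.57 False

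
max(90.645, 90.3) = 90.645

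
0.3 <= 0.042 False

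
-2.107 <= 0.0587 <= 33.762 True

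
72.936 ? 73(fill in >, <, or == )<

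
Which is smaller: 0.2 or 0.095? 0.095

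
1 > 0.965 True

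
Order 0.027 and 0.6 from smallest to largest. 0.027, 0.6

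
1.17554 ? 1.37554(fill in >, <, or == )<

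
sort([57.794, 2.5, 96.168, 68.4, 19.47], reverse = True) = [96.168, 68.4, 57.794, 19.47, 2.5]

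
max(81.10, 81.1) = 81.1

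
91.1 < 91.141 True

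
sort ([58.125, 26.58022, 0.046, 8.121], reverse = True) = [58.125, 26.58022, 8.121, 0.046]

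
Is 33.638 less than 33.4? No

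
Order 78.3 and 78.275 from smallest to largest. 78.275, 78.3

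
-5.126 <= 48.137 True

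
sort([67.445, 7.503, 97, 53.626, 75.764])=[7.503, 53.626, 67.445, 75.764, 97]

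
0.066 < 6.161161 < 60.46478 True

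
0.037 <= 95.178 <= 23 False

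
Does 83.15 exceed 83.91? No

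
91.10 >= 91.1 True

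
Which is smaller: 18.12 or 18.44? 18.12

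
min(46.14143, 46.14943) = 46.14143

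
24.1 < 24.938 True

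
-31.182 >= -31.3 True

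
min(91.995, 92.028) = 91.995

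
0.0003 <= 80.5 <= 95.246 True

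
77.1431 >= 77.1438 False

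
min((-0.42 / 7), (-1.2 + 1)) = -0.2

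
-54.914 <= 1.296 True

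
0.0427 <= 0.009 False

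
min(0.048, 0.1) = 0.048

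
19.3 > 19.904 False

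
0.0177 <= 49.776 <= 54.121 True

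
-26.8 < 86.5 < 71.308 False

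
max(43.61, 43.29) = 43.61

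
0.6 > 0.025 True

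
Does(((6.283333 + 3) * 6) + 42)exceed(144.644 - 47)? Yes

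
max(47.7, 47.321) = 47.7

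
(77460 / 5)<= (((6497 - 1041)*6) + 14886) True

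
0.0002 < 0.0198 True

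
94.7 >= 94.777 False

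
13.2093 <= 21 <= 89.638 True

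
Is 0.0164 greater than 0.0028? Yes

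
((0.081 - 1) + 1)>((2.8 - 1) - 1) False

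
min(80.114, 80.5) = 80.114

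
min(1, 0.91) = 0.91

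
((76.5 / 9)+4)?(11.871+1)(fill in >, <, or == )<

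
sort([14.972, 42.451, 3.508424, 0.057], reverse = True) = [42.451, 14.972, 3.508424, 0.057]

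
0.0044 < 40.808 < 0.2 False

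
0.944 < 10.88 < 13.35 True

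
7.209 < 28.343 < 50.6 True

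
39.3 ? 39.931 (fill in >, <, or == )<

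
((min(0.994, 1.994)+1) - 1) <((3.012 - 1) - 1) True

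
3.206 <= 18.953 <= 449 True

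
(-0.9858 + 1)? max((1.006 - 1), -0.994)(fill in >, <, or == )>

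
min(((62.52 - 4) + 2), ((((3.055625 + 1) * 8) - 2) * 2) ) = 60.52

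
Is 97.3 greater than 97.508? No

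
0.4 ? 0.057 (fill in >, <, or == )>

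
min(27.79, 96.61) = 27.79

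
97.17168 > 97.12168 True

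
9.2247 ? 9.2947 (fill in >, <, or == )<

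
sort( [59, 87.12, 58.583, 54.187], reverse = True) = [87.12, 59, 58.583, 54.187]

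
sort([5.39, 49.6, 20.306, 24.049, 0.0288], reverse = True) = [49.6, 24.049, 20.306, 5.39, 0.0288]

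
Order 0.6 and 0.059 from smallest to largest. 0.059, 0.6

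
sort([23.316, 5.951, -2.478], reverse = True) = [23.316, 5.951, -2.478]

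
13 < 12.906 False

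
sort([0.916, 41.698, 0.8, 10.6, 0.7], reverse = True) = [41.698, 10.6, 0.916, 0.8, 0.7]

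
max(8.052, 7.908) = 8.052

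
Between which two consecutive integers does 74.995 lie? 74 and 75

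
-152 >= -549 True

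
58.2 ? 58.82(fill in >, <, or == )<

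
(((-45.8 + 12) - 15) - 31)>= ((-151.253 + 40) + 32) False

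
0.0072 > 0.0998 False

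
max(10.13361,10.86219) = 10.86219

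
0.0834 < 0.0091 False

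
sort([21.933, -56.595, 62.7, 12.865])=[-56.595, 12.865, 21.933, 62.7]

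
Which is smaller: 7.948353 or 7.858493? 7.858493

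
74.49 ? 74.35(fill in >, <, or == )>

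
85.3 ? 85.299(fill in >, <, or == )>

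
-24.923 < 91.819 True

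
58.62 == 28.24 False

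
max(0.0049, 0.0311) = 0.0311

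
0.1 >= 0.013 True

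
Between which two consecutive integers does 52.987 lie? 52 and 53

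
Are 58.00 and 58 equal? Yes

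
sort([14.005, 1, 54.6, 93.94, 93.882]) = [1, 14.005, 54.6, 93.882, 93.94]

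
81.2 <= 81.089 False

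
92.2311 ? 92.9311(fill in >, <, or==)<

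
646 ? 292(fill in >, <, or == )>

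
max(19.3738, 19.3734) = 19.3738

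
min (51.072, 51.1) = 51.072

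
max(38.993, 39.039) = 39.039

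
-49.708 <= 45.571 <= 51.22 True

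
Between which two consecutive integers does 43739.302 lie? 43739 and 43740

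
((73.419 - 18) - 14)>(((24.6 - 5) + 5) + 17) False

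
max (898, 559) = 898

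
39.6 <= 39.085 False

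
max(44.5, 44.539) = 44.539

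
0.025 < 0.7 True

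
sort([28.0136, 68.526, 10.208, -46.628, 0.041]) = [-46.628, 0.041, 10.208, 28.0136, 68.526]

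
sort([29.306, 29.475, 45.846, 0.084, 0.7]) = [0.084, 0.7, 29.306, 29.475, 45.846]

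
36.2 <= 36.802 True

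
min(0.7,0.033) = 0.033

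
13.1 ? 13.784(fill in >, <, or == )<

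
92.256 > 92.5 False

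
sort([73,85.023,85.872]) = [73,85.023,85.872]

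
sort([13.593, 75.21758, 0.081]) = [0.081, 13.593, 75.21758]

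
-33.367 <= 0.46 True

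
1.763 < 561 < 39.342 False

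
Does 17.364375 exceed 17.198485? Yes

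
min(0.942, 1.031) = 0.942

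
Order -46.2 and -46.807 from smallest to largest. -46.807,-46.2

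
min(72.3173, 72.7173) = 72.3173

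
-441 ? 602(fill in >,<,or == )<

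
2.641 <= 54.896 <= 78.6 True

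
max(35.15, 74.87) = 74.87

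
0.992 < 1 True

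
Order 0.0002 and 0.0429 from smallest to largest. 0.0002, 0.0429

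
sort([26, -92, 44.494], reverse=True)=[44.494, 26, -92]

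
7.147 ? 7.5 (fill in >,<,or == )<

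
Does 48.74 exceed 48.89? No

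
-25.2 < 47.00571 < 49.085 True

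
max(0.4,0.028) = 0.4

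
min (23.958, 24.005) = 23.958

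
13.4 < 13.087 False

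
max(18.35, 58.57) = 58.57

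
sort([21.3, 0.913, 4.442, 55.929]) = [0.913, 4.442, 21.3, 55.929]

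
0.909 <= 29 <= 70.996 True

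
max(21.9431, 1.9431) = 21.9431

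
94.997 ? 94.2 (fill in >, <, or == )>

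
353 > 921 False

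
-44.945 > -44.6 False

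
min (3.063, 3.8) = 3.063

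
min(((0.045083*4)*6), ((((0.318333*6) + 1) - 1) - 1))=0.909998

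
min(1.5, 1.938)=1.5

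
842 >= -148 True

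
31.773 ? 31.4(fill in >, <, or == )>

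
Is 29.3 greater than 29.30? No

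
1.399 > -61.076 True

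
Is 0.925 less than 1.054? Yes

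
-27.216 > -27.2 False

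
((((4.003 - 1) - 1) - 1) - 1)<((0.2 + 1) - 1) True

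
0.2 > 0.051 True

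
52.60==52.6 True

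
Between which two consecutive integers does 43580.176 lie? 43580 and 43581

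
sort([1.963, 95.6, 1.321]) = [1.321, 1.963, 95.6]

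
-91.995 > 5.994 False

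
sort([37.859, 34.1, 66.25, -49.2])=[-49.2, 34.1, 37.859, 66.25]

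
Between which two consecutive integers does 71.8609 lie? 71 and 72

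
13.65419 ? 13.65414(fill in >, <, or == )>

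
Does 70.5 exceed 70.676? No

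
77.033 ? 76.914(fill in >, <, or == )>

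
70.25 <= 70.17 False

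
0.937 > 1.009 False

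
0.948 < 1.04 True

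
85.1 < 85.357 True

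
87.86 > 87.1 True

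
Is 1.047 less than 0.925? No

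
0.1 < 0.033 False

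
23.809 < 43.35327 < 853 True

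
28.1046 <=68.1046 True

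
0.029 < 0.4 True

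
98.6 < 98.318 False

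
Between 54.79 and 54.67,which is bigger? 54.79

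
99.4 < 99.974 True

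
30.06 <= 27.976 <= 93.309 False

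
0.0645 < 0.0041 False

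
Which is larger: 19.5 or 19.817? 19.817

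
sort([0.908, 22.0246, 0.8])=[0.8, 0.908, 22.0246]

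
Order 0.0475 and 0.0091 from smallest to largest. 0.0091, 0.0475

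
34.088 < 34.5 True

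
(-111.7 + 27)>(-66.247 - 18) False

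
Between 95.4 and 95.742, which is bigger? 95.742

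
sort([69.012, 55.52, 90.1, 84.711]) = [55.52, 69.012, 84.711, 90.1]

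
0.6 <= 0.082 False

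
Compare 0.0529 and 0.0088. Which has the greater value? 0.0529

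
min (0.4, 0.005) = 0.005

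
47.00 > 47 False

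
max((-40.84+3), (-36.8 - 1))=-37.8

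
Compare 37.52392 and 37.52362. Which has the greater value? 37.52392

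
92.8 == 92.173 False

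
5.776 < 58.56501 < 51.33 False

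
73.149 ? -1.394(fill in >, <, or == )>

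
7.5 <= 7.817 True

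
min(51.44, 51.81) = 51.44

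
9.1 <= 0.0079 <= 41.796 False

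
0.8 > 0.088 True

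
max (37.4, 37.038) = 37.4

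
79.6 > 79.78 False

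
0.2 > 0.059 True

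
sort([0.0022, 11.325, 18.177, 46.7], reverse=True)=[46.7, 18.177, 11.325, 0.0022]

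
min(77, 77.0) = 77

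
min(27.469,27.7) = 27.469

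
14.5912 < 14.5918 True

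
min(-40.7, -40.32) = -40.7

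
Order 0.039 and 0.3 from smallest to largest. 0.039, 0.3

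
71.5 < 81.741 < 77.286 False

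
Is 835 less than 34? No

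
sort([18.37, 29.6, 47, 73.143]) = [18.37, 29.6, 47, 73.143]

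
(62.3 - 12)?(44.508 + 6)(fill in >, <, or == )<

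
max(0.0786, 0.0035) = 0.0786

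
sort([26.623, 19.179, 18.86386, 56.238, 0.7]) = [0.7, 18.86386, 19.179, 26.623, 56.238]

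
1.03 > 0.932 True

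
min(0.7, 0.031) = 0.031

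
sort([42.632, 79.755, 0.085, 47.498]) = [0.085, 42.632, 47.498, 79.755]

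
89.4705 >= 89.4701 True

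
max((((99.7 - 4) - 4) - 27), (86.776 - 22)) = 64.776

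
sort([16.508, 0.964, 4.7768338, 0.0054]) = [0.0054, 0.964, 4.7768338, 16.508]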